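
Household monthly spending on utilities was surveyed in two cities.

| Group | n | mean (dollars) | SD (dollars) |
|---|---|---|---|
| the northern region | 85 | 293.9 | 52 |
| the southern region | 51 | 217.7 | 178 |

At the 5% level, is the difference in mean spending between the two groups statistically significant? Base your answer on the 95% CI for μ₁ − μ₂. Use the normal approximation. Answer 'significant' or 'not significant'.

significant

SE₁ = s₁/√n₁ = 52/√85 = 5.6402; SE₂ = 178/√51 = 24.9250.
Independent samples, unequal variances: SE_diff = √(SE₁² + SE₂²) = √(31.81185604 + 621.255625) = 25.5552.
z* = 1.960, so margin of error = 1.960 × 25.5552 = 50.0882.
Difference in means = 293.9 − 217.7 = 76.2000.
76.2000 ± 50.0882 → (26.1118, 126.2882).
The interval (26.1118, 126.2882) does not contain 0, so the difference is significant.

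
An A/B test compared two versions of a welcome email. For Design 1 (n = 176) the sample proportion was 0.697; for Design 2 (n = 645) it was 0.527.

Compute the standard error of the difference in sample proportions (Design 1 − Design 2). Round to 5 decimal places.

Each SE is √(p̂(1−p̂)/n): √(0.6970·0.3030/176) = 0.03464 and √(0.5270·0.4730/645) = 0.01966.
SE(p̂₁ − p̂₂) = √(SE₁² + SE₂²) = √(0.0011999296 + 0.0003865156) = 0.03983, since the two samples are independent.

0.03983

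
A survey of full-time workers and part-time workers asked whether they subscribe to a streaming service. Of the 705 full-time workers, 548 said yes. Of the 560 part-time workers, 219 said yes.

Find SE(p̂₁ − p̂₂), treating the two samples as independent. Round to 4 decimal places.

p̂₁ = 548/705 = 0.7773 and p̂₂ = 219/560 = 0.3911.
SE₁ = √(p̂₁(1−p̂₁)/n₁) = √(0.7773·0.2227/705) = 0.01567; SE₂ = √(0.3911·0.6089/560) = 0.02062.
Independent samples: SE of the difference = √(SE₁² + SE₂²) = √(0.0002455489 + 0.0004251844) = 0.02590.

0.0259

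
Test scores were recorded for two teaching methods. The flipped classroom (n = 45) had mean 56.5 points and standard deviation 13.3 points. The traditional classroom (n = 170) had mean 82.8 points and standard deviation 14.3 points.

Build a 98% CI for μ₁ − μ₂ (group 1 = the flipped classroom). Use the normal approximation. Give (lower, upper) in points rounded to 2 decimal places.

Per-group SEs: s₁/√n₁ = 13.3/√45 = 1.9826, s₂/√n₂ = 14.3/√170 = 1.0968.
Unpooled SE of the difference: √(3.93070276 + 1.20297024) = 2.2658.
Margin of error = z* · SE = 2.326 × 2.2658 = 5.2703.
x̄₁ − x̄₂ = 56.5 − 82.8 = -26.3000.
CI: -26.3000 ± 5.2703 = (-31.57, -21.03).

(-31.57, -21.03)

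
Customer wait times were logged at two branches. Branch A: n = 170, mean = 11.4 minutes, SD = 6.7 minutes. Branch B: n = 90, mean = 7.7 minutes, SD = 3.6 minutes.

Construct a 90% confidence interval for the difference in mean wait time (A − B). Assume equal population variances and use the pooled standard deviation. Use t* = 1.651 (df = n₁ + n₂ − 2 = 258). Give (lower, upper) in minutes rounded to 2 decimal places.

s_p = √[((n₁−1)s₁² + (n₂−1)s₂²)/(n₁+n₂−2)] = √[(169·6.7² + 89·3.6²)/258] = 5.8203.
SE = 5.8203·√(1/170 + 1/90) = 0.7587.
With t* = 1.651, margin = 1.651 × 0.7587 = 1.2526.
x̄₁ − x̄₂ = 11.4 − 7.7 = 3.7000; interval 3.7000 ± 1.2526 = (2.45, 4.95).

(2.45, 4.95)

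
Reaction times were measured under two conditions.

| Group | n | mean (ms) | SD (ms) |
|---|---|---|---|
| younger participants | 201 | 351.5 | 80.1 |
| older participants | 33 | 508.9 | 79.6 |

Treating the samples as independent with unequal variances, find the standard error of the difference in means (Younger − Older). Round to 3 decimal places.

14.964

Per-group SEs: s₁/√n₁ = 80.1/√201 = 5.6498, s₂/√n₂ = 79.6/√33 = 13.8566.
Unpooled SE of the difference: √(31.92024004 + 192.00536356) = 14.9641.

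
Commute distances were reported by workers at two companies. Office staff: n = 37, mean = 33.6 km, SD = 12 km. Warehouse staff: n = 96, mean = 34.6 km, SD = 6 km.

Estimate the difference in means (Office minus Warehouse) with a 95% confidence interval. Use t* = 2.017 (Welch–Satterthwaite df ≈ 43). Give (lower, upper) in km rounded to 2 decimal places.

(-5.17, 3.17)

Standard errors of each mean: 12/√37 = 1.9728 and 6/√96 = 0.6124.
SE(x̄₁ − x̄₂) = √(1.9728² + 0.6124²) = 2.0657 for independent samples with unequal variances.
With t* = 2.017, the margin is 2.017 × 2.0657 = 4.1665.
x̄₁ − x̄₂ = 33.6 − 34.6 = -1.0000; the interval is -1.0000 ± 4.1665 = (-5.17, 3.17).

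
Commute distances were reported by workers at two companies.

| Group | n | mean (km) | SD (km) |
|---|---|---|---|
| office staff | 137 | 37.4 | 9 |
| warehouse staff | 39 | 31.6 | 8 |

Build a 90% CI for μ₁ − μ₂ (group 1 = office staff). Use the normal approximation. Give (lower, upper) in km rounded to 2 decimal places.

(3.34, 8.26)

Standard errors of each mean: 9/√137 = 0.7689 and 8/√39 = 1.2810.
SE(x̄₁ − x̄₂) = √(0.7689² + 1.2810²) = 1.4940 for independent samples with unequal variances.
With z* = 1.645, the margin is 1.645 × 1.4940 = 2.4576.
x̄₁ − x̄₂ = 37.4 − 31.6 = 5.8000; the interval is 5.8000 ± 2.4576 = (3.34, 8.26).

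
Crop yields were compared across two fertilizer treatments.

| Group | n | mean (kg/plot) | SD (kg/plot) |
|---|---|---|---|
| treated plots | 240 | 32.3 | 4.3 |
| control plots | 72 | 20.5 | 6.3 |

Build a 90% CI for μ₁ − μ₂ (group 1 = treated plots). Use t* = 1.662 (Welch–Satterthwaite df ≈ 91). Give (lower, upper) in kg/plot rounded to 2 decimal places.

Per-group SEs: s₁/√n₁ = 4.3/√240 = 0.2776, s₂/√n₂ = 6.3/√72 = 0.7425.
Unpooled SE of the difference: √(0.07706176 + 0.55130625) = 0.7927.
Margin of error = t* · SE = 1.662 × 0.7927 = 1.3175.
x̄₁ − x̄₂ = 32.3 − 20.5 = 11.8000.
CI: 11.8000 ± 1.3175 = (10.48, 13.12).

(10.48, 13.12)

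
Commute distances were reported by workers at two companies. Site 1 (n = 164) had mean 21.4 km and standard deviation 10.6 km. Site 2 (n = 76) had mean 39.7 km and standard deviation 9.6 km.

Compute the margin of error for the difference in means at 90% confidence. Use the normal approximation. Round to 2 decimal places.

2.27

Per-group SEs: s₁/√n₁ = 10.6/√164 = 0.8277, s₂/√n₂ = 9.6/√76 = 1.1012.
Unpooled SE of the difference: √(0.68508729 + 1.21264144) = 1.3776.
Margin of error = z* · SE = 1.645 × 1.3776 = 2.2662.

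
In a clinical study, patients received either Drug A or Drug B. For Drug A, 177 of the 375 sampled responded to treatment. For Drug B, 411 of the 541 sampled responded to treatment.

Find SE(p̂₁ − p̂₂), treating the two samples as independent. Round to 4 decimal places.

p̂₁ = 177/375 = 0.4720 and p̂₂ = 411/541 = 0.7597.
SE₁ = √(p̂₁(1−p̂₁)/n₁) = √(0.4720·0.5280/375) = 0.02578; SE₂ = √(0.7597·0.2403/541) = 0.01837.
Independent samples: SE of the difference = √(SE₁² + SE₂²) = √(0.0006646084 + 0.0003374569) = 0.03166.

0.0317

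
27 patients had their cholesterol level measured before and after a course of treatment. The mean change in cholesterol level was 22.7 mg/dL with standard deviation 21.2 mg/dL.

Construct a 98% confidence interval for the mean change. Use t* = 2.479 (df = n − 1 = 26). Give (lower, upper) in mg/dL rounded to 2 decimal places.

Paired design: SE = s_d/√n = 21.2/√27 = 4.0799.
t* = 2.479; margin of error = 2.479 × 4.0799 = 10.1141.
22.7 ± 10.1141 → (12.59, 32.81).

(12.59, 32.81)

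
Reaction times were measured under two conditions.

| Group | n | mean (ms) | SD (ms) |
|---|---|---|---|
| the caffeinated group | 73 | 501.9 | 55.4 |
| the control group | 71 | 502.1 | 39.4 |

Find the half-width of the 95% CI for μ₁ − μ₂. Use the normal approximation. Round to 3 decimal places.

15.669

Per-group SEs: s₁/√n₁ = 55.4/√73 = 6.4841, s₂/√n₂ = 39.4/√71 = 4.6759.
Unpooled SE of the difference: √(42.04355281 + 21.86404081) = 7.9942.
Margin of error = z* · SE = 1.960 × 7.9942 = 15.6686.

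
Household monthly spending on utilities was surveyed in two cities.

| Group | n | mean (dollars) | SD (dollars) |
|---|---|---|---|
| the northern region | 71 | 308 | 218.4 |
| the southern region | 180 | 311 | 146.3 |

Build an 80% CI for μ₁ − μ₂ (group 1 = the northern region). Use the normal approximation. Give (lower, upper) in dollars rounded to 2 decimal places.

Standard errors of each mean: 218.4/√71 = 25.9193 and 146.3/√180 = 10.9046.
SE(x̄₁ − x̄₂) = √(25.9193² + 10.9046²) = 28.1198 for independent samples with unequal variances.
With z* = 1.282, the margin is 1.282 × 28.1198 = 36.0496.
x̄₁ − x̄₂ = 308 − 311 = -3.0000; the interval is -3.0000 ± 36.0496 = (-39.05, 33.05).

(-39.05, 33.05)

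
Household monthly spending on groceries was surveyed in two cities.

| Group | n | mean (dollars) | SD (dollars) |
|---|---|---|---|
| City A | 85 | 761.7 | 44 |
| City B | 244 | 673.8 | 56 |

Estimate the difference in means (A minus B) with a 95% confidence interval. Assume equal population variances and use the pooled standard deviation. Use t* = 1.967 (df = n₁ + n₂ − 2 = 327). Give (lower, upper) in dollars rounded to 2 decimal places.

Pooled variance s_p² = [84·44² + 243·56²] / (85+244−2) = 2827.7431, so s_p = 53.1765.
SE_diff = s_p·√(1/n₁ + 1/n₂) = 53.1765·√(1/85 + 1/244) = 6.6975.
t* = 1.967; margin = 1.967 × 6.6975 = 13.1740.
Difference = 761.7 − 673.8 = 87.9000.
87.9000 ± 13.1740 → (74.73, 101.07).

(74.73, 101.07)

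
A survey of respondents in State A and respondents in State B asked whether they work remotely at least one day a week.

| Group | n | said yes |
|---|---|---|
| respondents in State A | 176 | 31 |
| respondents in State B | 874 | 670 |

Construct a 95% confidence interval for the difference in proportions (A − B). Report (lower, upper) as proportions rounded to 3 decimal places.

Sample proportions: 31/176 = 0.1761, 670/874 = 0.7666.
Each SE is √(p̂(1−p̂)/n): √(0.1761·0.8239/176) = 0.02871 and √(0.7666·0.2334/874) = 0.01431.
SE(p̂₁ − p̂₂) = √(SE₁² + SE₂²) = √(0.0008242641 + 0.0002047761) = 0.03208, since the two samples are independent.
At 95% confidence z* = 1.960; margin = 1.960 × 0.03208 = 0.06288.
The difference is 0.1761 − 0.7666 = -0.5905, so the interval is -0.5905 ± 0.06288 = (-0.653, -0.528).

(-0.653, -0.528)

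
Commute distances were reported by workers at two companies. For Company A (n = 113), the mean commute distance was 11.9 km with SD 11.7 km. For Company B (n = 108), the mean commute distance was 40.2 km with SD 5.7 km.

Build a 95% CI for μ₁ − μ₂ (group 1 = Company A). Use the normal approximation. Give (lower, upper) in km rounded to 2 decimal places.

SE₁ = s₁/√n₁ = 11.7/√113 = 1.1006; SE₂ = 5.7/√108 = 0.5485.
Independent samples, unequal variances: SE_diff = √(SE₁² + SE₂²) = √(1.21132036 + 0.30085225) = 1.2297.
z* = 1.960, so margin of error = 1.960 × 1.2297 = 2.4102.
Difference in means = 11.9 − 40.2 = -28.3000.
-28.3000 ± 2.4102 → (-30.71, -25.89).

(-30.71, -25.89)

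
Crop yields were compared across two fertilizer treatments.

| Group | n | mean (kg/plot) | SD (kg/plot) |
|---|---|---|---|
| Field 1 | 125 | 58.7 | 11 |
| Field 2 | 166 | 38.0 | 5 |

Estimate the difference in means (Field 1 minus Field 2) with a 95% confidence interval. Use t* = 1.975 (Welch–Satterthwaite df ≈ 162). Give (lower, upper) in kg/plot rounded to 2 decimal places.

SE₁ = s₁/√n₁ = 11/√125 = 0.9839; SE₂ = 5/√166 = 0.3881.
Independent samples, unequal variances: SE_diff = √(SE₁² + SE₂²) = √(0.96805921 + 0.15062161) = 1.0577.
t* = 1.975, so margin of error = 1.975 × 1.0577 = 2.0890.
Difference in means = 58.7 − 38.0 = 20.7000.
20.7000 ± 2.0890 → (18.61, 22.79).

(18.61, 22.79)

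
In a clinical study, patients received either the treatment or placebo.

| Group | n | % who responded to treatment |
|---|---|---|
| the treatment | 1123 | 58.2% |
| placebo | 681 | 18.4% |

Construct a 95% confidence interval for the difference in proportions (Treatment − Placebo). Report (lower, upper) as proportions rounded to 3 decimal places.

Each SE is √(p̂(1−p̂)/n): √(0.5820·0.4180/1123) = 0.01472 and √(0.1840·0.8160/681) = 0.01485.
SE(p̂₁ − p̂₂) = √(SE₁² + SE₂²) = √(0.0002166784 + 0.0002205225) = 0.02091, since the two samples are independent.
At 95% confidence z* = 1.960; margin = 1.960 × 0.02091 = 0.04098.
The difference is 0.5820 − 0.1840 = 0.3980, so the interval is 0.3980 ± 0.04098 = (0.357, 0.439).

(0.357, 0.439)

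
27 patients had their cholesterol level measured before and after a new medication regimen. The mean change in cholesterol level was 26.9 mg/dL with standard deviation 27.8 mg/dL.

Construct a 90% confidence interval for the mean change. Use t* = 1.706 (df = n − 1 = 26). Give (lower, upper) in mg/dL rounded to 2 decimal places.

(17.77, 36.03)

This is a matched-pairs design, so SE = s_d/√n = 27.8/√27 = 5.3501.
Margin = 1.706 × 5.3501 = 9.1273; the interval is 26.9 ± 9.1273 = (17.77, 36.03).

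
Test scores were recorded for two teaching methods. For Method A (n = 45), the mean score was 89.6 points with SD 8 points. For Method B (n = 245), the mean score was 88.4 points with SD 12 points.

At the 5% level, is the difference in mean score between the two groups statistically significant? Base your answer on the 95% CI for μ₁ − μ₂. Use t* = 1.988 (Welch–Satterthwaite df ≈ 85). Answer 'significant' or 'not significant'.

not significant

SE₁ = s₁/√n₁ = 8/√45 = 1.1926; SE₂ = 12/√245 = 0.7667.
Independent samples, unequal variances: SE_diff = √(SE₁² + SE₂²) = √(1.42229476 + 0.58782889) = 1.4178.
t* = 1.988, so margin of error = 1.988 × 1.4178 = 2.8186.
Difference in means = 89.6 − 88.4 = 1.2000.
1.2000 ± 2.8186 → (-1.6186, 4.0186).
The interval (-1.6186, 4.0186) contains 0, so the difference is not significant.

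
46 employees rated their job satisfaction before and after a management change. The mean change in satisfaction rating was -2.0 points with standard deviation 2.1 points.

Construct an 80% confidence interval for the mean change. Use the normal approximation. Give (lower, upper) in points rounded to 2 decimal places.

(-2.40, -1.60)

Paired design: SE = s_d/√n = 2.1/√46 = 0.3096.
z* = 1.282; margin of error = 1.282 × 0.3096 = 0.3969.
-2.0 ± 0.3969 → (-2.40, -1.60).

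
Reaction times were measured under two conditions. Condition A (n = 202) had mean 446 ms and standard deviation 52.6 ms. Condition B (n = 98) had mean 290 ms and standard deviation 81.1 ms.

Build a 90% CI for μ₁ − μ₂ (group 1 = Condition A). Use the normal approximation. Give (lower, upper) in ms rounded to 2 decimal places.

(141.21, 170.79)

Standard errors of each mean: 52.6/√202 = 3.7009 and 81.1/√98 = 8.1923.
SE(x̄₁ − x̄₂) = √(3.7009² + 8.1923²) = 8.9895 for independent samples with unequal variances.
With z* = 1.645, the margin is 1.645 × 8.9895 = 14.7877.
x̄₁ − x̄₂ = 446 − 290 = 156.0000; the interval is 156.0000 ± 14.7877 = (141.21, 170.79).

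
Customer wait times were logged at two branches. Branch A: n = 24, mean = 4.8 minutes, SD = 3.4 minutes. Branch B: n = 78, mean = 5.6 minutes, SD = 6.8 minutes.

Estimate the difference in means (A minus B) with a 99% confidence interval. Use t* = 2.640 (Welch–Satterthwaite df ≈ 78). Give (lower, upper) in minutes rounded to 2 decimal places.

(-3.54, 1.94)

SE₁ = s₁/√n₁ = 3.4/√24 = 0.6940; SE₂ = 6.8/√78 = 0.7699.
Independent samples, unequal variances: SE_diff = √(SE₁² + SE₂²) = √(0.481636 + 0.59274601) = 1.0365.
t* = 2.640, so margin of error = 2.640 × 1.0365 = 2.7364.
Difference in means = 4.8 − 5.6 = -0.8000.
-0.8000 ± 2.7364 → (-3.54, 1.94).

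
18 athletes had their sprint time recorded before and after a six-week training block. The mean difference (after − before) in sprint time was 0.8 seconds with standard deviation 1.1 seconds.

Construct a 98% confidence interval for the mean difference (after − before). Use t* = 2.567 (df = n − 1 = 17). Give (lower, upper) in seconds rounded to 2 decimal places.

This is a matched-pairs design, so SE = s_d/√n = 1.1/√18 = 0.2593.
Margin = 2.567 × 0.2593 = 0.6656; the interval is 0.8 ± 0.6656 = (0.13, 1.47).

(0.13, 1.47)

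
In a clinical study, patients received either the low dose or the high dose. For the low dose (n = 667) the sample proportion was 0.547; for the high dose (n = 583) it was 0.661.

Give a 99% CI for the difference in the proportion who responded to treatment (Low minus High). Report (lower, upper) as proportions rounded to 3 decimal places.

(-0.185, -0.043)

The two standard errors are √(0.5470×0.4530/667) = 0.01927 and √(0.6610×0.3390/583) = 0.01960.
Because the samples are independent, SE_diff = √(0.01927² + 0.01960²) = 0.02749.
Using z* = 2.576 for 99%, ME = 2.576 × 0.02749 = 0.07081.
p̂₁ − p̂₂ = -0.1140; interval -0.1140 ± 0.07081 gives (-0.185, -0.043).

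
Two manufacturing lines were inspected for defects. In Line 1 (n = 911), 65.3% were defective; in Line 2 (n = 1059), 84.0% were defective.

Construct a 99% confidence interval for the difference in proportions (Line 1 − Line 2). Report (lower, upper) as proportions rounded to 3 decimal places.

(-0.237, -0.137)

SE₁ = √(p̂₁(1−p̂₁)/n₁) = √(0.6530·0.3470/911) = 0.01577; SE₂ = √(0.8400·0.1600/1059) = 0.01127.
Independent samples: SE of the difference = √(SE₁² + SE₂²) = √(0.0002486929 + 0.0001270129) = 0.01938.
z* for 99% confidence is 2.576, so the margin of error is 2.576 × 0.01938 = 0.04992.
Point estimate p̂₁ − p̂₂ = 0.6530 − 0.8400 = -0.1870.
-0.1870 ± 0.04992 → (-0.237, -0.137).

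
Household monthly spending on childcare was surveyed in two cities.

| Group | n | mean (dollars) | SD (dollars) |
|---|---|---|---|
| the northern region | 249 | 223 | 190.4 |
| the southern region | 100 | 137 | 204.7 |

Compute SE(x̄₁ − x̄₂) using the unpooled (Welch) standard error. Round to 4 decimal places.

Standard errors of each mean: 190.4/√249 = 12.0661 and 204.7/√100 = 20.4700.
SE(x̄₁ − x̄₂) = √(12.0661² + 20.4700²) = 23.7616 for independent samples with unequal variances.

23.7616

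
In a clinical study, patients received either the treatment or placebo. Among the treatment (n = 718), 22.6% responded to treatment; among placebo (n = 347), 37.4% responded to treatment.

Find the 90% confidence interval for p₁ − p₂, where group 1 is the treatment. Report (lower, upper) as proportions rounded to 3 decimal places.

SE₁ = √(p̂₁(1−p̂₁)/n₁) = √(0.2260·0.7740/718) = 0.01561; SE₂ = √(0.3740·0.6260/347) = 0.02598.
Independent samples: SE of the difference = √(SE₁² + SE₂²) = √(0.0002436721 + 0.0006749604) = 0.03031.
z* for 90% confidence is 1.645, so the margin of error is 1.645 × 0.03031 = 0.04986.
Point estimate p̂₁ − p̂₂ = 0.2260 − 0.3740 = -0.1480.
-0.1480 ± 0.04986 → (-0.198, -0.098).

(-0.198, -0.098)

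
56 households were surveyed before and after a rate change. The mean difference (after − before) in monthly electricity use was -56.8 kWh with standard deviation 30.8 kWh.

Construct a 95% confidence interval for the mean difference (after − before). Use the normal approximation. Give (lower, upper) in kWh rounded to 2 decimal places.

This is a matched-pairs design, so SE = s_d/√n = 30.8/√56 = 4.1158.
Margin = 1.960 × 4.1158 = 8.0670; the interval is -56.8 ± 8.0670 = (-64.87, -48.73).

(-64.87, -48.73)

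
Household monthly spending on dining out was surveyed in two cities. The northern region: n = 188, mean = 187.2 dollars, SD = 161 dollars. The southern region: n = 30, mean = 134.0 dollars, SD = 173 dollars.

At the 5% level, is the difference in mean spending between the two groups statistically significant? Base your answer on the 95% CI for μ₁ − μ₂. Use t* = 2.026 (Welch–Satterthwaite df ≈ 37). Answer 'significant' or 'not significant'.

not significant

Standard errors of each mean: 161/√188 = 11.7421 and 173/√30 = 31.5853.
SE(x̄₁ − x̄₂) = √(11.7421² + 31.5853²) = 33.6973 for independent samples with unequal variances.
With t* = 2.026, the margin is 2.026 × 33.6973 = 68.2707.
x̄₁ − x̄₂ = 187.2 − 134.0 = 53.2000; the interval is 53.2000 ± 68.2707 = (-15.0707, 121.4707).
The interval (-15.0707, 121.4707) contains 0, so the difference is not significant.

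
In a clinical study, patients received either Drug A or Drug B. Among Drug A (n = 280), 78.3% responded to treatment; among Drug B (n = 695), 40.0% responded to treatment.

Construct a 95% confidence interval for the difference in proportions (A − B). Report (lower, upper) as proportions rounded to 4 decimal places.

The two standard errors are √(0.7830×0.2170/280) = 0.02463 and √(0.4000×0.6000/695) = 0.01858.
Because the samples are independent, SE_diff = √(0.02463² + 0.01858²) = 0.03085.
Using z* = 1.960 for 95%, ME = 1.960 × 0.03085 = 0.06047.
p̂₁ − p̂₂ = 0.3830; interval 0.3830 ± 0.06047 gives (0.3225, 0.4435).

(0.3225, 0.4435)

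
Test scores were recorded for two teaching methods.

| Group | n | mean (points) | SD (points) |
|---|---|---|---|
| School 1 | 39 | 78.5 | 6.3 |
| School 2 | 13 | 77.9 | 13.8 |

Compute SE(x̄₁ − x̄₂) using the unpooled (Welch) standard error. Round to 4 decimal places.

3.9581

SE₁ = s₁/√n₁ = 6.3/√39 = 1.0088; SE₂ = 13.8/√13 = 3.8274.
Independent samples, unequal variances: SE_diff = √(SE₁² + SE₂²) = √(1.01767744 + 14.64899076) = 3.9581.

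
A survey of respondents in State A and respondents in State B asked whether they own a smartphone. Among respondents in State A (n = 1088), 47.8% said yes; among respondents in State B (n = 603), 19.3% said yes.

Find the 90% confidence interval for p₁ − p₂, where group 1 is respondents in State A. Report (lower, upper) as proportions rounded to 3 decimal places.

(0.249, 0.321)

Each SE is √(p̂(1−p̂)/n): √(0.4780·0.5220/1088) = 0.01514 and √(0.1930·0.8070/603) = 0.01607.
SE(p̂₁ − p̂₂) = √(SE₁² + SE₂²) = √(0.0002292196 + 0.0002582449) = 0.02208, since the two samples are independent.
At 90% confidence z* = 1.645; margin = 1.645 × 0.02208 = 0.03632.
The difference is 0.4780 − 0.1930 = 0.2850, so the interval is 0.2850 ± 0.03632 = (0.249, 0.321).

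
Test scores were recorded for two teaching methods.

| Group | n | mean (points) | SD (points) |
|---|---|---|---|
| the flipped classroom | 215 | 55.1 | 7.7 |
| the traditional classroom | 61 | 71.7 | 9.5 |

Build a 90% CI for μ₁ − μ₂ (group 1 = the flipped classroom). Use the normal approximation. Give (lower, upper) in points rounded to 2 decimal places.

(-18.78, -14.42)

Per-group SEs: s₁/√n₁ = 7.7/√215 = 0.5251, s₂/√n₂ = 9.5/√61 = 1.2164.
Unpooled SE of the difference: √(0.27573001 + 1.47962896) = 1.3249.
Margin of error = z* · SE = 1.645 × 1.3249 = 2.1795.
x̄₁ − x̄₂ = 55.1 − 71.7 = -16.6000.
CI: -16.6000 ± 2.1795 = (-18.78, -14.42).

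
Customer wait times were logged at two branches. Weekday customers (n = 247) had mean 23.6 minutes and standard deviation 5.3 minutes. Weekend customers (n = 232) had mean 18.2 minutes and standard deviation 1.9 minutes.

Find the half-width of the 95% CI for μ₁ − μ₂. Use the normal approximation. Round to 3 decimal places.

Per-group SEs: s₁/√n₁ = 5.3/√247 = 0.3372, s₂/√n₂ = 1.9/√232 = 0.1247.
Unpooled SE of the difference: √(0.11370384 + 0.01555009) = 0.3595.
Margin of error = z* · SE = 1.960 × 0.3595 = 0.7046.

0.705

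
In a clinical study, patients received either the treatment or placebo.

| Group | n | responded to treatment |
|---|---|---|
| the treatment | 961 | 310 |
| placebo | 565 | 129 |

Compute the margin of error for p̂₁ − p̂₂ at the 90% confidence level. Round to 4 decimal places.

0.0382

Sample proportions: 310/961 = 0.3226, 129/565 = 0.2283.
Each SE is √(p̂(1−p̂)/n): √(0.3226·0.6774/961) = 0.01508 and √(0.2283·0.7717/565) = 0.01766.
SE(p̂₁ − p̂₂) = √(SE₁² + SE₂²) = √(0.0002274064 + 0.0003118756) = 0.02322, since the two samples are independent.
At 90% confidence z* = 1.645; margin = 1.645 × 0.02322 = 0.03820.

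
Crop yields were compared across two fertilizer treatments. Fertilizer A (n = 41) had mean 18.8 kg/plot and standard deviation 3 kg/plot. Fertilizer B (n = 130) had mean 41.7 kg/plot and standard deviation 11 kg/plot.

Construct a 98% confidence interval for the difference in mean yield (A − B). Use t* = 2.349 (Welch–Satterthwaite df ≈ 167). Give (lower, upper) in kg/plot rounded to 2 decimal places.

(-25.42, -20.38)

SE₁ = s₁/√n₁ = 3/√41 = 0.4685; SE₂ = 11/√130 = 0.9648.
Independent samples, unequal variances: SE_diff = √(SE₁² + SE₂²) = √(0.21949225 + 0.93083904) = 1.0725.
t* = 2.349, so margin of error = 2.349 × 1.0725 = 2.5193.
Difference in means = 18.8 − 41.7 = -22.9000.
-22.9000 ± 2.5193 → (-25.42, -20.38).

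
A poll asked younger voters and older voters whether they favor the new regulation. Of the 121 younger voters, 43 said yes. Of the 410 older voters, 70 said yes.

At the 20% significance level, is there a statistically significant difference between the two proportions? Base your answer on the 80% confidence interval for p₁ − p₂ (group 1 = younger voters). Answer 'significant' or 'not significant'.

Sample proportions: 43/121 = 0.3554, 70/410 = 0.1707.
Each SE is √(p̂(1−p̂)/n): √(0.3554·0.6446/121) = 0.04351 and √(0.1707·0.8293/410) = 0.01858.
SE(p̂₁ − p̂₂) = √(SE₁² + SE₂²) = √(0.0018931201 + 0.0003452164) = 0.04731, since the two samples are independent.
At 80% confidence z* = 1.282; margin = 1.282 × 0.04731 = 0.06065.
The difference is 0.3554 − 0.1707 = 0.1847, so the interval is 0.1847 ± 0.06065 = (0.12405, 0.24535).
The interval (0.12405, 0.24535) does not contain 0, so the difference is significant.

significant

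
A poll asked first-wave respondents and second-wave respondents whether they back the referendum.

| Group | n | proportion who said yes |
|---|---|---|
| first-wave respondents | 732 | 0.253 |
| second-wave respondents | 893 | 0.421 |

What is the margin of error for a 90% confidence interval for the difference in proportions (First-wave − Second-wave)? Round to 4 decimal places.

0.0379

Each SE is √(p̂(1−p̂)/n): √(0.2530·0.7470/732) = 0.01607 and √(0.4210·0.5790/893) = 0.01652.
SE(p̂₁ − p̂₂) = √(SE₁² + SE₂²) = √(0.0002582449 + 0.0002729104) = 0.02305, since the two samples are independent.
At 90% confidence z* = 1.645; margin = 1.645 × 0.02305 = 0.03792.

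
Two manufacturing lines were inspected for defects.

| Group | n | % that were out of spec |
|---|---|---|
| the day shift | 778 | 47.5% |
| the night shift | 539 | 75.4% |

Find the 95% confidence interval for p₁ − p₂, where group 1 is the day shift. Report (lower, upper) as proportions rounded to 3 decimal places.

(-0.330, -0.228)

The two standard errors are √(0.4750×0.5250/778) = 0.01790 and √(0.7540×0.2460/539) = 0.01855.
Because the samples are independent, SE_diff = √(0.01790² + 0.01855²) = 0.02578.
Using z* = 1.960 for 95%, ME = 1.960 × 0.02578 = 0.05053.
p̂₁ − p̂₂ = -0.2790; interval -0.2790 ± 0.05053 gives (-0.330, -0.228).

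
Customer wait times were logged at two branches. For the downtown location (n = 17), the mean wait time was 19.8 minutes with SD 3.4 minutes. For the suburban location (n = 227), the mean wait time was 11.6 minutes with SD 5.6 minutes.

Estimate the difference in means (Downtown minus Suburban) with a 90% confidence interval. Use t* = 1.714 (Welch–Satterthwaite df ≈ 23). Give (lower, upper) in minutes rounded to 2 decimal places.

(6.65, 9.75)

Per-group SEs: s₁/√n₁ = 3.4/√17 = 0.8246, s₂/√n₂ = 5.6/√227 = 0.3717.
Unpooled SE of the difference: √(0.67996516 + 0.13816089) = 0.9045.
Margin of error = t* · SE = 1.714 × 0.9045 = 1.5503.
x̄₁ − x̄₂ = 19.8 − 11.6 = 8.2000.
CI: 8.2000 ± 1.5503 = (6.65, 9.75).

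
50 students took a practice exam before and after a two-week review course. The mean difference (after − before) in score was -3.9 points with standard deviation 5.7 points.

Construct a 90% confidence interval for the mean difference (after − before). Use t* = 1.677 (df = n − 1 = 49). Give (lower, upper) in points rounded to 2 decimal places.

(-5.25, -2.55)

This is a matched-pairs design, so SE = s_d/√n = 5.7/√50 = 0.8061.
Margin = 1.677 × 0.8061 = 1.3518; the interval is -3.9 ± 1.3518 = (-5.25, -2.55).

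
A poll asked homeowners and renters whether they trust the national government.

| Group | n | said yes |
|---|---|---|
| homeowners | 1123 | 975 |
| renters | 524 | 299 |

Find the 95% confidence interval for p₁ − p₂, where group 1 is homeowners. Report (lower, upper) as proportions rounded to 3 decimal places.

(0.251, 0.344)

p̂₁ = 975/1123 = 0.8682 and p̂₂ = 299/524 = 0.5706.
SE₁ = √(p̂₁(1−p̂₁)/n₁) = √(0.8682·0.1318/1123) = 0.01009; SE₂ = √(0.5706·0.4294/524) = 0.02162.
Independent samples: SE of the difference = √(SE₁² + SE₂²) = √(0.0001018081 + 0.0004674244) = 0.02386.
z* for 95% confidence is 1.960, so the margin of error is 1.960 × 0.02386 = 0.04677.
Point estimate p̂₁ − p̂₂ = 0.8682 − 0.5706 = 0.2976.
0.2976 ± 0.04677 → (0.251, 0.344).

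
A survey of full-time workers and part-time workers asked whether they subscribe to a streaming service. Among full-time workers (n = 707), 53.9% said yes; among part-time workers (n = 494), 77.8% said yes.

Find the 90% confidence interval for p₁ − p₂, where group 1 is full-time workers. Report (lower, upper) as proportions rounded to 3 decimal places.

The two standard errors are √(0.5390×0.4610/707) = 0.01875 and √(0.7780×0.2220/494) = 0.01870.
Because the samples are independent, SE_diff = √(0.01875² + 0.01870²) = 0.02648.
Using z* = 1.645 for 90%, ME = 1.645 × 0.02648 = 0.04356.
p̂₁ − p̂₂ = -0.2390; interval -0.2390 ± 0.04356 gives (-0.283, -0.195).

(-0.283, -0.195)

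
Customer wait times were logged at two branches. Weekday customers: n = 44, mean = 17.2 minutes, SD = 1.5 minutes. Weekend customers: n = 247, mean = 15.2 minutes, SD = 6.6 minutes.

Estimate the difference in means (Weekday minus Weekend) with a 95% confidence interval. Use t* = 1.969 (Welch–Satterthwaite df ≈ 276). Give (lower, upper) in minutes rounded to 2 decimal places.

(1.06, 2.94)

Per-group SEs: s₁/√n₁ = 1.5/√44 = 0.2261, s₂/√n₂ = 6.6/√247 = 0.4199.
Unpooled SE of the difference: √(0.05112121 + 0.17631601) = 0.4769.
Margin of error = t* · SE = 1.969 × 0.4769 = 0.9390.
x̄₁ − x̄₂ = 17.2 − 15.2 = 2.0000.
CI: 2.0000 ± 0.9390 = (1.06, 2.94).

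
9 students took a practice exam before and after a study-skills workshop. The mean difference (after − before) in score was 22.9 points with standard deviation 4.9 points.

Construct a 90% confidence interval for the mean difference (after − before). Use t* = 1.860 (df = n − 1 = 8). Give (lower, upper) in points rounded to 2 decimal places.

This is a matched-pairs design, so SE = s_d/√n = 4.9/√9 = 1.6333.
Margin = 1.860 × 1.6333 = 3.0379; the interval is 22.9 ± 3.0379 = (19.86, 25.94).

(19.86, 25.94)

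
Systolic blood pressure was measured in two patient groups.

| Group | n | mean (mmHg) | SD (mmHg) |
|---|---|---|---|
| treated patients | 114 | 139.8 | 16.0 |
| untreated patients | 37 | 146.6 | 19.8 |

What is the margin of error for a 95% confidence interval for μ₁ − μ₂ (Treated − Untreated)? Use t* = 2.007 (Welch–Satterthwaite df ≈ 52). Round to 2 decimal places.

7.19

Standard errors of each mean: 16.0/√114 = 1.4985 and 19.8/√37 = 3.2551.
SE(x̄₁ − x̄₂) = √(1.4985² + 3.2551²) = 3.5835 for independent samples with unequal variances.
With t* = 2.007, the margin is 2.007 × 3.5835 = 7.1921.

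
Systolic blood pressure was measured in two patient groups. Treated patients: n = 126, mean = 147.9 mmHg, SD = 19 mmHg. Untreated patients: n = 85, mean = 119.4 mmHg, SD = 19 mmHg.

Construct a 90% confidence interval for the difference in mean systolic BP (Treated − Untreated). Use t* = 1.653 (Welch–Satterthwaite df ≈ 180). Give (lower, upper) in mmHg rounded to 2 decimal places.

Standard errors of each mean: 19/√126 = 1.6927 and 19/√85 = 2.0608.
SE(x̄₁ − x̄₂) = √(1.6927² + 2.0608²) = 2.6669 for independent samples with unequal variances.
With t* = 1.653, the margin is 1.653 × 2.6669 = 4.4084.
x̄₁ − x̄₂ = 147.9 − 119.4 = 28.5000; the interval is 28.5000 ± 4.4084 = (24.09, 32.91).

(24.09, 32.91)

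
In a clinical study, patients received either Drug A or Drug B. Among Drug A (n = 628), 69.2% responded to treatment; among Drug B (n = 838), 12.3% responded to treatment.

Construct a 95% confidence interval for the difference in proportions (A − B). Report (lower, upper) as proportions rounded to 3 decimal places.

(0.527, 0.611)

Each SE is √(p̂(1−p̂)/n): √(0.6920·0.3080/628) = 0.01842 and √(0.1230·0.8770/838) = 0.01135.
SE(p̂₁ − p̂₂) = √(SE₁² + SE₂²) = √(0.0003392964 + 0.0001288225) = 0.02164, since the two samples are independent.
At 95% confidence z* = 1.960; margin = 1.960 × 0.02164 = 0.04241.
The difference is 0.6920 − 0.1230 = 0.5690, so the interval is 0.5690 ± 0.04241 = (0.527, 0.611).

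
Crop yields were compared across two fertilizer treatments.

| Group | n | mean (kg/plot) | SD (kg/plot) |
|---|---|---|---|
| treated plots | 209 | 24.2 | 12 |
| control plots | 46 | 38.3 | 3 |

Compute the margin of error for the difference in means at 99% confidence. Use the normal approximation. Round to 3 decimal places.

Per-group SEs: s₁/√n₁ = 12/√209 = 0.8301, s₂/√n₂ = 3/√46 = 0.4423.
Unpooled SE of the difference: √(0.68906601 + 0.19562929) = 0.9406.
Margin of error = z* · SE = 2.576 × 0.9406 = 2.4230.

2.423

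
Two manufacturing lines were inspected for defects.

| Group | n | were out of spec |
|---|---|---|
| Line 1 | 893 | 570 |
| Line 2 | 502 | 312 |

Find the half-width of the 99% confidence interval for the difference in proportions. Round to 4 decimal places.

0.0695

p̂₁ = 570/893 = 0.6383 and p̂₂ = 312/502 = 0.6215.
SE₁ = √(p̂₁(1−p̂₁)/n₁) = √(0.6383·0.3617/893) = 0.01608; SE₂ = √(0.6215·0.3785/502) = 0.02165.
Independent samples: SE of the difference = √(SE₁² + SE₂²) = √(0.0002585664 + 0.0004687225) = 0.02697.
z* for 99% confidence is 2.576, so the margin of error is 2.576 × 0.02697 = 0.06947.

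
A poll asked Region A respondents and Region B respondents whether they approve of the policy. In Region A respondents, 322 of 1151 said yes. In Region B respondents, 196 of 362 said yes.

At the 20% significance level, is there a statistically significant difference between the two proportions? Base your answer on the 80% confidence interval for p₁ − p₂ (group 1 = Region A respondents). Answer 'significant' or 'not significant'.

p̂₁ = 322/1151 = 0.2798 and p̂₂ = 196/362 = 0.5414.
SE₁ = √(p̂₁(1−p̂₁)/n₁) = √(0.2798·0.7202/1151) = 0.01323; SE₂ = √(0.5414·0.4586/362) = 0.02619.
Independent samples: SE of the difference = √(SE₁² + SE₂²) = √(0.0001750329 + 0.0006859161) = 0.02934.
z* for 80% confidence is 1.282, so the margin of error is 1.282 × 0.02934 = 0.03761.
Point estimate p̂₁ − p̂₂ = 0.2798 − 0.5414 = -0.2616.
-0.2616 ± 0.03761 → (-0.29921, -0.22399).
The interval (-0.29921, -0.22399) does not contain 0, so the difference is significant.

significant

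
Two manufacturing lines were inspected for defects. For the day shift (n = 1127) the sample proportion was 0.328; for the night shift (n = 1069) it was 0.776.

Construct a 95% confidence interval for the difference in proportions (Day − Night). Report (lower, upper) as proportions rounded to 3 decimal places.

The two standard errors are √(0.3280×0.6720/1127) = 0.01398 and √(0.7760×0.2240/1069) = 0.01275.
Because the samples are independent, SE_diff = √(0.01398² + 0.01275²) = 0.01892.
Using z* = 1.960 for 95%, ME = 1.960 × 0.01892 = 0.03708.
p̂₁ − p̂₂ = -0.4480; interval -0.4480 ± 0.03708 gives (-0.485, -0.411).

(-0.485, -0.411)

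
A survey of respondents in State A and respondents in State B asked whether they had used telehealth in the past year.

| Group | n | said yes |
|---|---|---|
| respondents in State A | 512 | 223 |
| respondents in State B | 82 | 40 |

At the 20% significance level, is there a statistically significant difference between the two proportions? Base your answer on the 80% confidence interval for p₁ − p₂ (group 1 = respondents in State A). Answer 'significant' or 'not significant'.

p̂₁ = 223/512 = 0.4355 and p̂₂ = 40/82 = 0.4878.
SE₁ = √(p̂₁(1−p̂₁)/n₁) = √(0.4355·0.5645/512) = 0.02191; SE₂ = √(0.4878·0.5122/82) = 0.05520.
Independent samples: SE of the difference = √(SE₁² + SE₂²) = √(0.0004800481 + 0.00304704) = 0.05939.
z* for 80% confidence is 1.282, so the margin of error is 1.282 × 0.05939 = 0.07614.
Point estimate p̂₁ − p̂₂ = 0.4355 − 0.4878 = -0.0523.
-0.0523 ± 0.07614 → (-0.12844, 0.02384).
The interval (-0.12844, 0.02384) contains 0, so the difference is not significant.

not significant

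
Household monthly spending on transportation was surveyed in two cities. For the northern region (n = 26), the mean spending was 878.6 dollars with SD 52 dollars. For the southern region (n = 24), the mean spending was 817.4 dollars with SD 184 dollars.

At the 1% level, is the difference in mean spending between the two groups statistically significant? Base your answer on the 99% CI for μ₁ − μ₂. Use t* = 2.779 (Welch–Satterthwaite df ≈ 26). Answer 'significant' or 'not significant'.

not significant

Standard errors of each mean: 52/√26 = 10.1980 and 184/√24 = 37.5588.
SE(x̄₁ − x̄₂) = √(10.1980² + 37.5588²) = 38.9187 for independent samples with unequal variances.
With t* = 2.779, the margin is 2.779 × 38.9187 = 108.1551.
x̄₁ − x̄₂ = 878.6 − 817.4 = 61.2000; the interval is 61.2000 ± 108.1551 = (-46.9551, 169.3551).
The interval (-46.9551, 169.3551) contains 0, so the difference is not significant.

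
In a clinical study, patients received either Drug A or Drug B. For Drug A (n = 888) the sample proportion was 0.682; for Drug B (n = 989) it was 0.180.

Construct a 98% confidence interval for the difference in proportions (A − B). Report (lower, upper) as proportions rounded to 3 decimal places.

(0.456, 0.548)

SE₁ = √(p̂₁(1−p̂₁)/n₁) = √(0.6820·0.3180/888) = 0.01563; SE₂ = √(0.1800·0.8200/989) = 0.01222.
Independent samples: SE of the difference = √(SE₁² + SE₂²) = √(0.0002442969 + 0.0001493284) = 0.01984.
z* for 98% confidence is 2.326, so the margin of error is 2.326 × 0.01984 = 0.04615.
Point estimate p̂₁ − p̂₂ = 0.6820 − 0.1800 = 0.5020.
0.5020 ± 0.04615 → (0.456, 0.548).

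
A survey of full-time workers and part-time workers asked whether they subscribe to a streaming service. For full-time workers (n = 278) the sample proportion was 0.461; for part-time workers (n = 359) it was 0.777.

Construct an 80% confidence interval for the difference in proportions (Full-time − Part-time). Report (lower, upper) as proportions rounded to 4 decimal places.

(-0.3636, -0.2684)

Each SE is √(p̂(1−p̂)/n): √(0.4610·0.5390/278) = 0.02990 and √(0.7770·0.2230/359) = 0.02197.
SE(p̂₁ − p̂₂) = √(SE₁² + SE₂²) = √(0.00089401 + 0.0004826809) = 0.03710, since the two samples are independent.
At 80% confidence z* = 1.282; margin = 1.282 × 0.03710 = 0.04756.
The difference is 0.4610 − 0.7770 = -0.3160, so the interval is -0.3160 ± 0.04756 = (-0.3636, -0.2684).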